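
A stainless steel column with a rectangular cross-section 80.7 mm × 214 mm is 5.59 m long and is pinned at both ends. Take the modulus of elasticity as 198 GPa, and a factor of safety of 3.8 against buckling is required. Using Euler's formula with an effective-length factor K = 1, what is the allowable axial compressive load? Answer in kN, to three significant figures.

P_allow = 154 kN

Buckling occurs about the weak axis: I_min = h·b³/12 = 214×80.7³/12 = 9.372×10^6 mm⁴ (b = 80.7 mm is the smaller dimension).
Effective length L_e = KL = 1×5.59 m = 5590 mm.
Euler critical load P_cr = π²EI/L_e² = π²×198000×9.372×10^6/5590² = 586100 N.
P_allow = P_cr/n = 586100/3.8 = 154200 N.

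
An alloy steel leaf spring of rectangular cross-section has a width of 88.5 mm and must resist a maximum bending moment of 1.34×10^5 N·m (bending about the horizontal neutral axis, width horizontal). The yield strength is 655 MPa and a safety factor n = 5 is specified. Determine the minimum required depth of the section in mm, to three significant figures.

σ_allow = 655/5 = 131.0 MPa.
For a rectangular section σ = 6M/(bh²), so h² = 6M/(b σ_allow) = 6×1.3400×10^8/(88.5×131.0) = 69350 mm².
h = 263.3 mm.

h = 263 mm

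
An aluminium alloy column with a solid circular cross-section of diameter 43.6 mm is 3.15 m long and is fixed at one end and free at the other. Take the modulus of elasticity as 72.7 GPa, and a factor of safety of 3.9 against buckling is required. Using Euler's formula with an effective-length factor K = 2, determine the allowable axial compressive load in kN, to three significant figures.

I = πd⁴/64 = π×43.6⁴/64 = 177400 mm⁴.
Effective length L_e = KL = 2×3.15 m = 6300 mm.
Euler critical load P_cr = π²EI/L_e² = π²×72700×177400/6300² = 3207 N.
P_allow = P_cr/n = 3207/3.9 = 822.3 N.

P_allow = 0.822 kN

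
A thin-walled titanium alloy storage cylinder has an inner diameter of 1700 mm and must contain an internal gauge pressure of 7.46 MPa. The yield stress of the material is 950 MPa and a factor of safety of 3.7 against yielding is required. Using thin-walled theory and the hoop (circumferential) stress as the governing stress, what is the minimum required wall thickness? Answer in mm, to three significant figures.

σ_allow = 950/3.7 = 256.8 MPa.
Hoop stress σ_h = pD/(2t), so t = pD/(2σ_allow) = 7.46×1700/(2×256.8) = 24.70 mm.

t = 24.7 mm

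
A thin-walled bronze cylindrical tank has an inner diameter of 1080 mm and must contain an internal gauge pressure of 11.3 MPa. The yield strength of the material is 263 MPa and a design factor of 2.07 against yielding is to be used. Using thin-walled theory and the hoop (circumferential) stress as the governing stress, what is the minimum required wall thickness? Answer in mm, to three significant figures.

σ_allow = 263/2.07 = 127.1 MPa.
Hoop stress σ_h = pD/(2t), so t = pD/(2σ_allow) = 11.3×1080/(2×127.1) = 48.03 mm.

t = 48.0 mm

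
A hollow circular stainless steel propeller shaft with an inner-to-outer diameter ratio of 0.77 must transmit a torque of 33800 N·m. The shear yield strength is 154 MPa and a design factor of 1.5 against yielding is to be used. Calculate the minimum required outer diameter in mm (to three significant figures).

d_o = 137 mm

τ_allow = 154/1.5 = 102.7 MPa.
For a hollow shaft τ = 16T/[πd_o³(1−k⁴)] with k = 0.77, so 1−k⁴ = 0.6485.
d_o³ = 16T/[π τ_allow (1−k⁴)] = 16×3.3800×10^7/(π×102.7×0.6485) = 2.586×10^6 mm³.
d_o = 137.3 mm.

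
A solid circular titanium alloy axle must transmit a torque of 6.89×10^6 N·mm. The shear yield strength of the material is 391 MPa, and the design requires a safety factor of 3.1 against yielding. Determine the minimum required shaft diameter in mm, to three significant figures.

d = 65.3 mm

Allowable shear stress τ_allow = 391/3.1 = 126.1 MPa.
For a solid shaft τ = 16T/(πd³), so d³ = 16T/(π τ_allow) = 16×6890000/(π×126.1) = 278200 mm³.
d = (278200)^(1/3) = 65.28 mm.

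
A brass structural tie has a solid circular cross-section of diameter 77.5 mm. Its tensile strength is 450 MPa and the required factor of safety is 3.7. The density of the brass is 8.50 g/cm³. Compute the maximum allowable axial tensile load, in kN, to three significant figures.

σ_allow = 450/3.7 = 121.6 MPa.
A = πd²/4 = π×77.5²/4 = 4717 mm².
F_allow = σ_allow × A = 121.6×4717 = 573700 N.

F_allow = 574 kN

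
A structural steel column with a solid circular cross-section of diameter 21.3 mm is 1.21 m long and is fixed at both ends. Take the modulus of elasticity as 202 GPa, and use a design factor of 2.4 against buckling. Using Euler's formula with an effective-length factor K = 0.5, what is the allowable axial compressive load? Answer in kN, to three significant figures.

I = πd⁴/64 = π×21.3⁴/64 = 10100 mm⁴.
Effective length L_e = KL = 0.5×1.21 m = 605.0 mm.
Euler critical load P_cr = π²EI/L_e² = π²×202000×10100/605.0² = 55030 N.
P_allow = P_cr/n = 55030/2.4 = 22930 N.

P_allow = 22.9 kN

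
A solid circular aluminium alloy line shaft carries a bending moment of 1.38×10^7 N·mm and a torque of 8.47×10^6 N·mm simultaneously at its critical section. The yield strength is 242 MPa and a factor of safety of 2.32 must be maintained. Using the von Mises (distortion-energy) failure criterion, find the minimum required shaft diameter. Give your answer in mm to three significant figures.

d = 115 mm

σ_allow = σ_y/n = 242/2.32 = 104.3 MPa.
For a solid shaft σ_b = 32M/(πd³) and τ = 16T/(πd³), so the von Mises stress is σ' = (16/πd³)·√(4M²+3T²).
√(4M²+3T²) = √(4×(1.380×10^7)² + 3×(8.470×10^6)²) = 3.126×10^7 N·mm.
d³ = 16×3.126×10^7/(π×104.3) = 1.526×10^6 mm³.
d = 115.1 mm.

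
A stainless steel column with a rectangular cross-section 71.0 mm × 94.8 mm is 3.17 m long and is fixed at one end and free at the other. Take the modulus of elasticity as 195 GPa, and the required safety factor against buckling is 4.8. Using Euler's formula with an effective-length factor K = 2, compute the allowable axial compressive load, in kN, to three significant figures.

P_allow = 28.2 kN

Buckling occurs about the weak axis: I_min = h·b³/12 = 94.8×71.0³/12 = 2.827×10^6 mm⁴ (b = 71.0 mm is the smaller dimension).
Effective length L_e = KL = 2×3.17 m = 6340 mm.
Euler critical load P_cr = π²EI/L_e² = π²×195000×2.827×10^6/6340² = 135400 N.
P_allow = P_cr/n = 135400/4.8 = 28200 N.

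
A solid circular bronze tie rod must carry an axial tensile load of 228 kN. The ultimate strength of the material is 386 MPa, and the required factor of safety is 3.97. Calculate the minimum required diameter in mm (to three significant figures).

Allowable stress σ_allow = 386/3.97 = 97.23 MPa.
Required area A = F/σ_allow = 228000/97.23 = 2345 mm².
A = πd²/4 → d = √(4A/π) = 54.64 mm.

d = 54.6 mm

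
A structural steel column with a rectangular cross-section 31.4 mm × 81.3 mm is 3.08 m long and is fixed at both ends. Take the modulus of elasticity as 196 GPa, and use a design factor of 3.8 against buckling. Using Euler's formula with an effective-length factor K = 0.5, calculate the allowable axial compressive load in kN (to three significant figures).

Buckling occurs about the weak axis: I_min = h·b³/12 = 81.3×31.4³/12 = 209700 mm⁴ (b = 31.4 mm is the smaller dimension).
Effective length L_e = KL = 0.5×3.08 m = 1540 mm.
Euler critical load P_cr = π²EI/L_e² = π²×196000×209700/1540² = 171100 N.
P_allow = P_cr/n = 171100/3.8 = 45020 N.

P_allow = 45.0 kN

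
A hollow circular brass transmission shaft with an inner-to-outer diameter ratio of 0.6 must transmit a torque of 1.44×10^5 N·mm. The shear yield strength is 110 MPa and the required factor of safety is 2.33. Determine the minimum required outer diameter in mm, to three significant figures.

d_o = 26.1 mm

τ_allow = 110/2.33 = 47.21 MPa.
For a hollow shaft τ = 16T/[πd_o³(1−k⁴)] with k = 0.6, so 1−k⁴ = 0.8704.
d_o³ = 16T/[π τ_allow (1−k⁴)] = 16×144000/(π×47.21×0.8704) = 17850 mm³.
d_o = 26.13 mm.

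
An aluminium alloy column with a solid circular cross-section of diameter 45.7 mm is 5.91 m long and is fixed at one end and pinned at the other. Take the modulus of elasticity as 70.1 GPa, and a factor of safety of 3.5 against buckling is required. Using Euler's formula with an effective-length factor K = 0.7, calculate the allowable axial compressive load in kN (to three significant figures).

I = πd⁴/64 = π×45.7⁴/64 = 214100 mm⁴.
Effective length L_e = KL = 0.7×5.91 m = 4137 mm.
Euler critical load P_cr = π²EI/L_e² = π²×70100×214100/4137² = 8655 N.
P_allow = P_cr/n = 8655/3.5 = 2473 N.

P_allow = 2.47 kN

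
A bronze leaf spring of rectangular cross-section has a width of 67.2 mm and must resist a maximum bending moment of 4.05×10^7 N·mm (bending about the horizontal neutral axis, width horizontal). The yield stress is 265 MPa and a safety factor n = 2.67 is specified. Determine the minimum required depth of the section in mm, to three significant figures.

σ_allow = 265/2.67 = 99.25 MPa.
For a rectangular section σ = 6M/(bh²), so h² = 6M/(b σ_allow) = 6×4.0500×10^7/(67.2×99.25) = 36430 mm².
h = 190.9 mm.

h = 191 mm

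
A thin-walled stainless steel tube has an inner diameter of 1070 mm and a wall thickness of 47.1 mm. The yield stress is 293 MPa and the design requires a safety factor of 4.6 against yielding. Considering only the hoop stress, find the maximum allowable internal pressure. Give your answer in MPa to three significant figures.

σ_allow = 293/4.6 = 63.70 MPa.
σ_h = pD/(2t) → p_allow = 2σ_allow t/D = 2×63.70×47.1/1070 = 5.608 MPa.

p_allow = 5.61 MPa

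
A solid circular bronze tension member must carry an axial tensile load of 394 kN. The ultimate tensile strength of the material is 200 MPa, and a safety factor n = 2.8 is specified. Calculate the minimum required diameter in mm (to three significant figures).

Allowable stress σ_allow = 200/2.8 = 71.43 MPa.
Required area A = F/σ_allow = 394000/71.43 = 5516 mm².
A = πd²/4 → d = √(4A/π) = 83.80 mm.

d = 83.8 mm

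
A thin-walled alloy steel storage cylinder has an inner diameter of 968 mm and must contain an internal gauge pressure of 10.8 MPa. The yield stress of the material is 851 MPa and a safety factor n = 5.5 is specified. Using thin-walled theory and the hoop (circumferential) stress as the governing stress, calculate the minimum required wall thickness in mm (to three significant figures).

t = 33.8 mm

σ_allow = 851/5.5 = 154.7 MPa.
Hoop stress σ_h = pD/(2t), so t = pD/(2σ_allow) = 10.8×968/(2×154.7) = 33.78 mm.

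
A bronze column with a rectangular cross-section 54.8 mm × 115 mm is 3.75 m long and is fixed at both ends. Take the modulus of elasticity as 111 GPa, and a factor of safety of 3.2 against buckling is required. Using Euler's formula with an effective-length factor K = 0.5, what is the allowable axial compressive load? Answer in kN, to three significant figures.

Buckling occurs about the weak axis: I_min = h·b³/12 = 115×54.8³/12 = 1.577×10^6 mm⁴ (b = 54.8 mm is the smaller dimension).
Effective length L_e = KL = 0.5×3.75 m = 1875 mm.
Euler critical load P_cr = π²EI/L_e² = π²×111000×1.577×10^6/1875² = 491400 N.
P_allow = P_cr/n = 491400/3.2 = 153600 N.

P_allow = 154 kN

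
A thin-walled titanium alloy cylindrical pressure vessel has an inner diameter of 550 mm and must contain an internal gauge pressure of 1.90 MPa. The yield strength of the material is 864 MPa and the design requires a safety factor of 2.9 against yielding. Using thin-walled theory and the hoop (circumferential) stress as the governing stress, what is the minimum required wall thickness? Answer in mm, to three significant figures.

σ_allow = 864/2.9 = 297.9 MPa.
Hoop stress σ_h = pD/(2t), so t = pD/(2σ_allow) = 1.90×550/(2×297.9) = 1.754 mm.

t = 1.75 mm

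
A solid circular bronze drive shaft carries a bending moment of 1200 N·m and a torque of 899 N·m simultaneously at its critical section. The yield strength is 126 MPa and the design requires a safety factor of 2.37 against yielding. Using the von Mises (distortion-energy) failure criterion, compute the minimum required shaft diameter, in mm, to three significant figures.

σ_allow = σ_y/n = 126/2.37 = 53.16 MPa.
For a solid shaft σ_b = 32M/(πd³) and τ = 16T/(πd³), so the von Mises stress is σ' = (16/πd³)·√(4M²+3T²).
√(4M²+3T²) = √(4×(1.200×10^6)² + 3×(899000)²) = 2.861×10^6 N·mm.
d³ = 16×2.861×10^6/(π×53.16) = 274100 mm³.
d = 64.96 mm.

d = 65.0 mm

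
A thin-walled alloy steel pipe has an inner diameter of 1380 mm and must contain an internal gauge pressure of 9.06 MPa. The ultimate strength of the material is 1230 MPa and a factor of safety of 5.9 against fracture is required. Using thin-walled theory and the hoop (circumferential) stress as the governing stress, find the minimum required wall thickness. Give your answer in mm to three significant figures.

σ_allow = 1230/5.9 = 208.5 MPa.
Hoop stress σ_h = pD/(2t), so t = pD/(2σ_allow) = 9.06×1380/(2×208.5) = 29.99 mm.

t = 30.0 mm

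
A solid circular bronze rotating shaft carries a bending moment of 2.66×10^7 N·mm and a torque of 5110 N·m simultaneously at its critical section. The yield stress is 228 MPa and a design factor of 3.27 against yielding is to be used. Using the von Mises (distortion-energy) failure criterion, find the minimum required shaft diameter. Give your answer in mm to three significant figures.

σ_allow = σ_y/n = 228/3.27 = 69.72 MPa.
For a solid shaft σ_b = 32M/(πd³) and τ = 16T/(πd³), so the von Mises stress is σ' = (16/πd³)·√(4M²+3T²).
√(4M²+3T²) = √(4×(2.660×10^7)² + 3×(5.110×10^6)²) = 5.393×10^7 N·mm.
d³ = 16×5.393×10^7/(π×69.72) = 3.939×10^6 mm³.
d = 157.9 mm.

d = 158 mm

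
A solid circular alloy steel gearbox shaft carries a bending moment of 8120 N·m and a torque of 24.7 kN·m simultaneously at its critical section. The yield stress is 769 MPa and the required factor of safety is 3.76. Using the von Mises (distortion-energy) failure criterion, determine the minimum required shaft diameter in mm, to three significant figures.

σ_allow = σ_y/n = 769/3.76 = 204.5 MPa.
For a solid shaft σ_b = 32M/(πd³) and τ = 16T/(πd³), so the von Mises stress is σ' = (16/πd³)·√(4M²+3T²).
√(4M²+3T²) = √(4×(8.120×10^6)² + 3×(2.470×10^7)²) = 4.576×10^7 N·mm.
d³ = 16×4.576×10^7/(π×204.5) = 1.140×10^6 mm³.
d = 104.4 mm.

d = 104 mm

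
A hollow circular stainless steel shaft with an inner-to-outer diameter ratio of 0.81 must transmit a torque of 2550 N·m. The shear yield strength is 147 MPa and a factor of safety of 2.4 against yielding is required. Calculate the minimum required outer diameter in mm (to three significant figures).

τ_allow = 147/2.4 = 61.25 MPa.
For a hollow shaft τ = 16T/[πd_o³(1−k⁴)] with k = 0.81, so 1−k⁴ = 0.5695.
d_o³ = 16T/[π τ_allow (1−k⁴)] = 16×2550000/(π×61.25×0.5695) = 372300 mm³.
d_o = 71.94 mm.

d_o = 71.9 mm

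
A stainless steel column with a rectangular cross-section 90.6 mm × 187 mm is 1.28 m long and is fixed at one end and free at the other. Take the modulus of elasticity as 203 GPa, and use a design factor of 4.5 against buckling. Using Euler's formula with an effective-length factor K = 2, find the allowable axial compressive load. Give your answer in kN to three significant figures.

Buckling occurs about the weak axis: I_min = h·b³/12 = 187×90.6³/12 = 1.159×10^7 mm⁴ (b = 90.6 mm is the smaller dimension).
Effective length L_e = KL = 2×1.28 m = 2560 mm.
Euler critical load P_cr = π²EI/L_e² = π²×203000×1.159×10^7/2560² = 3.543×10^6 N.
P_allow = P_cr/n = 3.543×10^6/4.5 = 787300 N.

P_allow = 787 kN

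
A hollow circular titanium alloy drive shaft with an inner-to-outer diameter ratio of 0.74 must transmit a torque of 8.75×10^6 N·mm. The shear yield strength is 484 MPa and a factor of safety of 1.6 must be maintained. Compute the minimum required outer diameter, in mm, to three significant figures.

d_o = 59.5 mm

τ_allow = 484/1.6 = 302.5 MPa.
For a hollow shaft τ = 16T/[πd_o³(1−k⁴)] with k = 0.74, so 1−k⁴ = 0.7001.
d_o³ = 16T/[π τ_allow (1−k⁴)] = 16×8750000/(π×302.5×0.7001) = 210400 mm³.
d_o = 59.48 mm.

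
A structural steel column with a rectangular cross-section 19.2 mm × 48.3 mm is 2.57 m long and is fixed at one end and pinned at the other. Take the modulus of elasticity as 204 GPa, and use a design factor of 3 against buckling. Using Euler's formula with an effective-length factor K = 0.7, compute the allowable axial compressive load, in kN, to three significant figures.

Buckling occurs about the weak axis: I_min = h·b³/12 = 48.3×19.2³/12 = 28490 mm⁴ (b = 19.2 mm is the smaller dimension).
Effective length L_e = KL = 0.7×2.57 m = 1799 mm.
Euler critical load P_cr = π²EI/L_e² = π²×204000×28490/1799² = 17720 N.
P_allow = P_cr/n = 17720/3 = 5908 N.

P_allow = 5.91 kN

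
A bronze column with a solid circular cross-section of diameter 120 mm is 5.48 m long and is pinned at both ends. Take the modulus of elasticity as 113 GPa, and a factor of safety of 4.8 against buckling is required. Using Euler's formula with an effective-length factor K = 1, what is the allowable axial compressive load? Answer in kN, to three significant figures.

I = πd⁴/64 = π×120⁴/64 = 1.018×10^7 mm⁴.
Effective length L_e = KL = 1×5.48 m = 5480 mm.
Euler critical load P_cr = π²EI/L_e² = π²×113000×1.018×10^7/5480² = 378000 N.
P_allow = P_cr/n = 378000/4.8 = 78750 N.

P_allow = 78.8 kN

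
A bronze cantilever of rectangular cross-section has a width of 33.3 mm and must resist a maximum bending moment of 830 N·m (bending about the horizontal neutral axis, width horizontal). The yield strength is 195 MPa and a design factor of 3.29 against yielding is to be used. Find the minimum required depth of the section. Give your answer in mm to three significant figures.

h = 50.2 mm

σ_allow = 195/3.29 = 59.27 MPa.
For a rectangular section σ = 6M/(bh²), so h² = 6M/(b σ_allow) = 6×830000/(33.3×59.27) = 2523 mm².
h = 50.23 mm.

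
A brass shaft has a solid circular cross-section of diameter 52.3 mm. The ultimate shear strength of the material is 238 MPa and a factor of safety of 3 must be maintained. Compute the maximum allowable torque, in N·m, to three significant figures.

T_allow = 2230 N·m

τ_allow = 238/3 = 79.33 MPa.
For a solid shaft T_allow = τ_allow·πd³/16; πd³/16 = π×52.3³/16 = 28090 mm³.
T_allow = 79.33×28090 = 2.228×10^6 N·mm = 2228 N·m.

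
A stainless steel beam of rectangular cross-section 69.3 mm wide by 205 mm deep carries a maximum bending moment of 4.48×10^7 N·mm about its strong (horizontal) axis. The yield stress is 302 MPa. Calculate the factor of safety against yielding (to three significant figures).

Section modulus S = bh²/6 = 69.3×205²/6 = 485400 mm³.
σ = M/S = 4.4800×10^7/485400 = 92.30 MPa.
n = 302/92.30 = 3.272.

n = 3.27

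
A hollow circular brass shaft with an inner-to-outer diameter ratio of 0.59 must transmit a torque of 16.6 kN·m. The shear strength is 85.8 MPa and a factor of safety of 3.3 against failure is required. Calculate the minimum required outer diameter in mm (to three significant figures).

τ_allow = 85.8/3.3 = 26.00 MPa.
For a hollow shaft τ = 16T/[πd_o³(1−k⁴)] with k = 0.59, so 1−k⁴ = 0.8788.
d_o³ = 16T/[π τ_allow (1−k⁴)] = 16×1.6600×10^7/(π×26.00×0.8788) = 3.700×10^6 mm³.
d_o = 154.7 mm.

d_o = 155 mm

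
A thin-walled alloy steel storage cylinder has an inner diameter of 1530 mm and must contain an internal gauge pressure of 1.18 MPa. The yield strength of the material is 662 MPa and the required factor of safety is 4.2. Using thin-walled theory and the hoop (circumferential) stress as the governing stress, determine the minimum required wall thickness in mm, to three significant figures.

σ_allow = 662/4.2 = 157.6 MPa.
Hoop stress σ_h = pD/(2t), so t = pD/(2σ_allow) = 1.18×1530/(2×157.6) = 5.727 mm.

t = 5.73 mm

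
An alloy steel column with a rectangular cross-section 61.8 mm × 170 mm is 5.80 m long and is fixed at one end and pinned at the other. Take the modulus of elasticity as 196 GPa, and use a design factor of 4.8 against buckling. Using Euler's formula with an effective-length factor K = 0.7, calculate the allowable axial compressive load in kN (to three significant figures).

Buckling occurs about the weak axis: I_min = h·b³/12 = 170×61.8³/12 = 3.344×10^6 mm⁴ (b = 61.8 mm is the smaller dimension).
Effective length L_e = KL = 0.7×5.80 m = 4060 mm.
Euler critical load P_cr = π²EI/L_e² = π²×196000×3.344×10^6/4060² = 392400 N.
P_allow = P_cr/n = 392400/4.8 = 81750 N.

P_allow = 81.8 kN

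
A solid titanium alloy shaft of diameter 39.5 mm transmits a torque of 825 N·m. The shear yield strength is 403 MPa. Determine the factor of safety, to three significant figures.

n = 5.91

τ = 16T/(πd³) = 16×825000/(π×39.5³) = 68.18 MPa.
n = τ_limit/τ = 403/68.18 = 5.911.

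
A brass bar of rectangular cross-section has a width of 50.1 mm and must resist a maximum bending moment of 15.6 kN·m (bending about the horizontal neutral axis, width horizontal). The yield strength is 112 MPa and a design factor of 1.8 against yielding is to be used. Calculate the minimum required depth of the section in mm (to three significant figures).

h = 173 mm

σ_allow = 112/1.8 = 62.22 MPa.
For a rectangular section σ = 6M/(bh²), so h² = 6M/(b σ_allow) = 6×1.5600×10^7/(50.1×62.22) = 30030 mm².
h = 173.3 mm.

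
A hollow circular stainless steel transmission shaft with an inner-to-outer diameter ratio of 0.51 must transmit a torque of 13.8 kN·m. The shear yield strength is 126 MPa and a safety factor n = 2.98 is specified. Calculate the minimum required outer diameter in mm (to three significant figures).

d_o = 121 mm

τ_allow = 126/2.98 = 42.28 MPa.
For a hollow shaft τ = 16T/[πd_o³(1−k⁴)] with k = 0.51, so 1−k⁴ = 0.9323.
d_o³ = 16T/[π τ_allow (1−k⁴)] = 16×1.3800×10^7/(π×42.28×0.9323) = 1.783×10^6 mm³.
d_o = 121.3 mm.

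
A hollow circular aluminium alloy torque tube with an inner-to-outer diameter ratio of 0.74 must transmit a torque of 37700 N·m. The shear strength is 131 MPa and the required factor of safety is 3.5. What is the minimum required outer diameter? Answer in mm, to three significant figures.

d_o = 194 mm

τ_allow = 131/3.5 = 37.43 MPa.
For a hollow shaft τ = 16T/[πd_o³(1−k⁴)] with k = 0.74, so 1−k⁴ = 0.7001.
d_o³ = 16T/[π τ_allow (1−k⁴)] = 16×3.7700×10^7/(π×37.43×0.7001) = 7.327×10^6 mm³.
d_o = 194.2 mm.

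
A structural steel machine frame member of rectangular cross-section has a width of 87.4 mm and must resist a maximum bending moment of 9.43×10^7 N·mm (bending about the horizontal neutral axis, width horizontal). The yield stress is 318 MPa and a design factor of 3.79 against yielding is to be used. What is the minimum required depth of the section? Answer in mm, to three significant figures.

h = 278 mm

σ_allow = 318/3.79 = 83.91 MPa.
For a rectangular section σ = 6M/(bh²), so h² = 6M/(b σ_allow) = 6×9.4300×10^7/(87.4×83.91) = 77150 mm².
h = 277.8 mm.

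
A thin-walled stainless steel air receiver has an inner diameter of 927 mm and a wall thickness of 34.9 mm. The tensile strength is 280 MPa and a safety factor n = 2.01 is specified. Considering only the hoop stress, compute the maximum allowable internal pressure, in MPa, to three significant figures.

σ_allow = 280/2.01 = 139.3 MPa.
σ_h = pD/(2t) → p_allow = 2σ_allow t/D = 2×139.3×34.9/927 = 10.49 MPa.

p_allow = 10.5 MPa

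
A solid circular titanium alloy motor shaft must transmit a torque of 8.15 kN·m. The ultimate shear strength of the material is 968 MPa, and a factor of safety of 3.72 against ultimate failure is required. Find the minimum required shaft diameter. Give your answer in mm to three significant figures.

d = 54.2 mm

Allowable shear stress τ_allow = 968/3.72 = 260.2 MPa.
For a solid shaft τ = 16T/(πd³), so d³ = 16T/(π τ_allow) = 16×8150000/(π×260.2) = 159500 mm³.
d = (159500)^(1/3) = 54.23 mm.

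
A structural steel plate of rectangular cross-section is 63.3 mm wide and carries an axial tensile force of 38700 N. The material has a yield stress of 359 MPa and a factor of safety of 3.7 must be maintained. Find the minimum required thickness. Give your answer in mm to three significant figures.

t = 6.30 mm

σ_allow = 359/3.7 = 97.03 MPa.
Required area A = F/σ_allow = 38700/97.03 = 398.9 mm².
t = A/w = 398.9/63.3 = 6.301 mm.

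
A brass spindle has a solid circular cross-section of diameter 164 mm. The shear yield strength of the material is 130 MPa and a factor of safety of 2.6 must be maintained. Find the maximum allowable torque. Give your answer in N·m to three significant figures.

T_allow = 43300 N·m

τ_allow = 130/2.6 = 50.00 MPa.
For a solid shaft T_allow = τ_allow·πd³/16; πd³/16 = π×164³/16 = 866100 mm³.
T_allow = 50.00×866100 = 4.330×10^7 N·mm = 43300 N·m.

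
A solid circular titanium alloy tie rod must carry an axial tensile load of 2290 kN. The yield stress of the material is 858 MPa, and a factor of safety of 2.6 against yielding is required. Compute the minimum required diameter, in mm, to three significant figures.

d = 94.0 mm

Allowable stress σ_allow = 858/2.6 = 330.0 MPa.
Required area A = F/σ_allow = 2290000/330.0 = 6939 mm².
A = πd²/4 → d = √(4A/π) = 94.00 mm.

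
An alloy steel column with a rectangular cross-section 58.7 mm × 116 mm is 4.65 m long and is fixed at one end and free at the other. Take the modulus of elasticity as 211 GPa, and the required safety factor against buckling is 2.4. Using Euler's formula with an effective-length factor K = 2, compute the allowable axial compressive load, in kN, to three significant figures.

P_allow = 19.6 kN

Buckling occurs about the weak axis: I_min = h·b³/12 = 116×58.7³/12 = 1.955×10^6 mm⁴ (b = 58.7 mm is the smaller dimension).
Effective length L_e = KL = 2×4.65 m = 9300 mm.
Euler critical load P_cr = π²EI/L_e² = π²×211000×1.955×10^6/9300² = 47080 N.
P_allow = P_cr/n = 47080/2.4 = 19620 N.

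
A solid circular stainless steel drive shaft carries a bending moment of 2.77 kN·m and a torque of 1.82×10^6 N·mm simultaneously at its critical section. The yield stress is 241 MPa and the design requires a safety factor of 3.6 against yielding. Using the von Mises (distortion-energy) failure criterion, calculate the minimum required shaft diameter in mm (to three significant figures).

σ_allow = σ_y/n = 241/3.6 = 66.94 MPa.
For a solid shaft σ_b = 32M/(πd³) and τ = 16T/(πd³), so the von Mises stress is σ' = (16/πd³)·√(4M²+3T²).
√(4M²+3T²) = √(4×(2.770×10^6)² + 3×(1.820×10^6)²) = 6.374×10^6 N·mm.
d³ = 16×6.374×10^6/(π×66.94) = 484900 mm³.
d = 78.56 mm.

d = 78.6 mm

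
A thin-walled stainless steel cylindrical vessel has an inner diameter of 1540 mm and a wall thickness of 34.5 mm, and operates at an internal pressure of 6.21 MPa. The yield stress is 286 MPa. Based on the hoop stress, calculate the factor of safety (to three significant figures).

σ_h = pD/(2t) = 6.21×1540/(2×34.5) = 138.6 MPa.
n = 286/138.6 = 2.063.

n = 2.06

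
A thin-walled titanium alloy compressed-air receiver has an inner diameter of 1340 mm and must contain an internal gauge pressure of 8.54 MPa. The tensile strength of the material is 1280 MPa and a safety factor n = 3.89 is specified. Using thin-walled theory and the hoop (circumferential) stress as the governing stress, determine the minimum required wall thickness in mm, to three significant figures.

σ_allow = 1280/3.89 = 329.0 MPa.
Hoop stress σ_h = pD/(2t), so t = pD/(2σ_allow) = 8.54×1340/(2×329.0) = 17.39 mm.

t = 17.4 mm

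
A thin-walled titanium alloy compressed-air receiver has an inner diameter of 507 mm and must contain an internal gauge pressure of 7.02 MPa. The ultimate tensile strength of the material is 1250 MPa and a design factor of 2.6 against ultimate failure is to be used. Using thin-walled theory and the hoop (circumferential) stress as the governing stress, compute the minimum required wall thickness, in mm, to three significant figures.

t = 3.70 mm

σ_allow = 1250/2.6 = 480.8 MPa.
Hoop stress σ_h = pD/(2t), so t = pD/(2σ_allow) = 7.02×507/(2×480.8) = 3.702 mm.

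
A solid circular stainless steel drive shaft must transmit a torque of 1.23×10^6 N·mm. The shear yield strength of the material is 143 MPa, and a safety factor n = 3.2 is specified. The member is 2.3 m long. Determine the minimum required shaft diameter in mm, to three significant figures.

Allowable shear stress τ_allow = 143/3.2 = 44.69 MPa.
For a solid shaft τ = 16T/(πd³), so d³ = 16T/(π τ_allow) = 16×1230000/(π×44.69) = 140200 mm³.
d = (140200)^(1/3) = 51.95 mm.

d = 51.9 mm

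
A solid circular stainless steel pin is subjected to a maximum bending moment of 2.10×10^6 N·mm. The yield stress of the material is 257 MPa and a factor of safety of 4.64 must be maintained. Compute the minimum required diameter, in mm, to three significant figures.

d = 72.8 mm

σ_allow = 257/4.64 = 55.39 MPa.
For a solid circular section σ = 32M/(πd³), so d³ = 32M/(π σ_allow) = 32×2100000/(π×55.39) = 386200 mm³.
d = 72.82 mm.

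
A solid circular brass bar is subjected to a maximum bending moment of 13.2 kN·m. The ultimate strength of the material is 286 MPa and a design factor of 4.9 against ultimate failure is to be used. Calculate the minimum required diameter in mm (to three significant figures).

σ_allow = 286/4.9 = 58.37 MPa.
For a solid circular section σ = 32M/(πd³), so d³ = 32M/(π σ_allow) = 32×1.3200×10^7/(π×58.37) = 2.304×10^6 mm³.
d = 132.1 mm.

d = 132 mm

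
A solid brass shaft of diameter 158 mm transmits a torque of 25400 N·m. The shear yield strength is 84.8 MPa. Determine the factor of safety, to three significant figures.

τ = 16T/(πd³) = 16×2.5400×10^7/(π×158³) = 32.80 MPa.
n = τ_limit/τ = 84.8/32.80 = 2.586.

n = 2.59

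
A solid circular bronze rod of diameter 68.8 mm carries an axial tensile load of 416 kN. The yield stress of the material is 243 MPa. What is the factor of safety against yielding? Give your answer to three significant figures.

n = 2.17

A = πd²/4 = 3718 mm².
σ = F/A = 416000/3718 = 111.9 MPa.
n = 243/111.9 = 2.172.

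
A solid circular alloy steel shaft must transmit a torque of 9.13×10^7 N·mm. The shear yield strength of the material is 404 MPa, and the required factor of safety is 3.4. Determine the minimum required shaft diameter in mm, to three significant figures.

d = 158 mm

Allowable shear stress τ_allow = 404/3.4 = 118.8 MPa.
For a solid shaft τ = 16T/(πd³), so d³ = 16T/(π τ_allow) = 16×9.1300×10^7/(π×118.8) = 3.913×10^6 mm³.
d = (3.913×10^6)^(1/3) = 157.6 mm.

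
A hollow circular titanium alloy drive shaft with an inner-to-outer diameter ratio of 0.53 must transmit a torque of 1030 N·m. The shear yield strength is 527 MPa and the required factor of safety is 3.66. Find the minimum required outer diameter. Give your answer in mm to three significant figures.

d_o = 34.1 mm

τ_allow = 527/3.66 = 144.0 MPa.
For a hollow shaft τ = 16T/[πd_o³(1−k⁴)] with k = 0.53, so 1−k⁴ = 0.9211.
d_o³ = 16T/[π τ_allow (1−k⁴)] = 16×1030000/(π×144.0×0.9211) = 39550 mm³.
d_o = 34.07 mm.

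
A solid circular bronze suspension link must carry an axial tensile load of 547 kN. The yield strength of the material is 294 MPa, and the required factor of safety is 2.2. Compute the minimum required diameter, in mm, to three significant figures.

Allowable stress σ_allow = 294/2.2 = 133.6 MPa.
Required area A = F/σ_allow = 547000/133.6 = 4093 mm².
A = πd²/4 → d = √(4A/π) = 72.19 mm.

d = 72.2 mm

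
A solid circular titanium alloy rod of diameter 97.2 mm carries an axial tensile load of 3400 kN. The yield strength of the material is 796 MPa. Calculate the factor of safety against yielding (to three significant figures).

n = 1.74

A = πd²/4 = 7420 mm².
σ = F/A = 3400000/7420 = 458.2 MPa.
n = 796/458.2 = 1.737.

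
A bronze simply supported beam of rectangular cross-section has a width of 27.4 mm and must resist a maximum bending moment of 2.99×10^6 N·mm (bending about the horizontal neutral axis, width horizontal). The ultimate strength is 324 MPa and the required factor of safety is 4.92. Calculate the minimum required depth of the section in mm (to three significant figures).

h = 99.7 mm

σ_allow = 324/4.92 = 65.85 MPa.
For a rectangular section σ = 6M/(bh²), so h² = 6M/(b σ_allow) = 6×2990000/(27.4×65.85) = 9942 mm².
h = 99.71 mm.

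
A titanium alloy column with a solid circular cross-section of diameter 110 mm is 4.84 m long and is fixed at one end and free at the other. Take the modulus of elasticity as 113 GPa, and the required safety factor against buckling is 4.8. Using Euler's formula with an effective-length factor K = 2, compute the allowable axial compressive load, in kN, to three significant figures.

P_allow = 17.8 kN

I = πd⁴/64 = π×110⁴/64 = 7.187×10^6 mm⁴.
Effective length L_e = KL = 2×4.84 m = 9680 mm.
Euler critical load P_cr = π²EI/L_e² = π²×113000×7.187×10^6/9680² = 85540 N.
P_allow = P_cr/n = 85540/4.8 = 17820 N.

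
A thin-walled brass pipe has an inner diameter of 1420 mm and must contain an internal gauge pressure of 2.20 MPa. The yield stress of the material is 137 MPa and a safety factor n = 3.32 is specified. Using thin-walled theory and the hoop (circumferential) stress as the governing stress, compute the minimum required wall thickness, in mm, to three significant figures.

σ_allow = 137/3.32 = 41.27 MPa.
Hoop stress σ_h = pD/(2t), so t = pD/(2σ_allow) = 2.20×1420/(2×41.27) = 37.85 mm.

t = 37.9 mm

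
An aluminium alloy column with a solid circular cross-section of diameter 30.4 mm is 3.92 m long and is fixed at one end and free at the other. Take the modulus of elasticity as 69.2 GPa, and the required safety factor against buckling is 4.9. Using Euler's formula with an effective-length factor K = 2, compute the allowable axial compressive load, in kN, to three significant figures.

I = πd⁴/64 = π×30.4⁴/64 = 41920 mm⁴.
Effective length L_e = KL = 2×3.92 m = 7840 mm.
Euler critical load P_cr = π²EI/L_e² = π²×69200×41920/7840² = 465.8 N.
P_allow = P_cr/n = 465.8/4.9 = 95.07 N.

P_allow = 0.0951 kN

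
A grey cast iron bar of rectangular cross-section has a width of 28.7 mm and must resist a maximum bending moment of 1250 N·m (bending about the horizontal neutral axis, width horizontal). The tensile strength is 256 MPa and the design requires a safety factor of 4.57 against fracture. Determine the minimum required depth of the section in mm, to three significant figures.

h = 68.3 mm

σ_allow = 256/4.57 = 56.02 MPa.
For a rectangular section σ = 6M/(bh²), so h² = 6M/(b σ_allow) = 6×1250000/(28.7×56.02) = 4665 mm².
h = 68.30 mm.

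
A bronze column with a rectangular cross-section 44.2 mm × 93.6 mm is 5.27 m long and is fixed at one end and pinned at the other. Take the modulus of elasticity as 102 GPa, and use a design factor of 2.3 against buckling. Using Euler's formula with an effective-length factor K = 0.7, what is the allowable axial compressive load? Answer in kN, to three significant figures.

P_allow = 21.7 kN

Buckling occurs about the weak axis: I_min = h·b³/12 = 93.6×44.2³/12 = 673500 mm⁴ (b = 44.2 mm is the smaller dimension).
Effective length L_e = KL = 0.7×5.27 m = 3689 mm.
Euler critical load P_cr = π²EI/L_e² = π²×102000×673500/3689² = 49820 N.
P_allow = P_cr/n = 49820/2.3 = 21660 N.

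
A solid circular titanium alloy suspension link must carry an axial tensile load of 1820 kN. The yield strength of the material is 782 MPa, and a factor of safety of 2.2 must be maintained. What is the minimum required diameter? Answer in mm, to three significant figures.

Allowable stress σ_allow = 782/2.2 = 355.5 MPa.
Required area A = F/σ_allow = 1820000/355.5 = 5120 mm².
A = πd²/4 → d = √(4A/π) = 80.74 mm.

d = 80.7 mm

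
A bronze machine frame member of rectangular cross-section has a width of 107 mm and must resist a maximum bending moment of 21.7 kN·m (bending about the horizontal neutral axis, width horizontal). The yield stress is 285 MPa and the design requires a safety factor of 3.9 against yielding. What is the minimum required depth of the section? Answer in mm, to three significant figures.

σ_allow = 285/3.9 = 73.08 MPa.
For a rectangular section σ = 6M/(bh²), so h² = 6M/(b σ_allow) = 6×2.1700×10^7/(107×73.08) = 16650 mm².
h = 129.0 mm.

h = 129 mm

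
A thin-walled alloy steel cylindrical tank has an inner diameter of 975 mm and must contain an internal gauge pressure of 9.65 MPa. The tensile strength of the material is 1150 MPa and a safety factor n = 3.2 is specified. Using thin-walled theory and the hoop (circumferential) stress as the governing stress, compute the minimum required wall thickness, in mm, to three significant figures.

σ_allow = 1150/3.2 = 359.4 MPa.
Hoop stress σ_h = pD/(2t), so t = pD/(2σ_allow) = 9.65×975/(2×359.4) = 13.09 mm.

t = 13.1 mm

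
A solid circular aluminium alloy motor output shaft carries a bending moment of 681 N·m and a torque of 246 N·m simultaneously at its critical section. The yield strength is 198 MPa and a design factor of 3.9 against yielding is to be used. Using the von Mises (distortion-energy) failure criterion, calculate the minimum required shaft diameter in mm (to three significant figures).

d = 52.3 mm

σ_allow = σ_y/n = 198/3.9 = 50.77 MPa.
For a solid shaft σ_b = 32M/(πd³) and τ = 16T/(πd³), so the von Mises stress is σ' = (16/πd³)·√(4M²+3T²).
√(4M²+3T²) = √(4×(681000)² + 3×(246000)²) = 1.427×10^6 N·mm.
d³ = 16×1.427×10^6/(π×50.77) = 143200 mm³.
d = 52.31 mm.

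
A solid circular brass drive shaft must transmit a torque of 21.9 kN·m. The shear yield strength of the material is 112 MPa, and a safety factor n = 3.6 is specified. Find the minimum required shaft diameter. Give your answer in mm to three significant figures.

d = 153 mm

Allowable shear stress τ_allow = 112/3.6 = 31.11 MPa.
For a solid shaft τ = 16T/(πd³), so d³ = 16T/(π τ_allow) = 16×2.1900×10^7/(π×31.11) = 3.585×10^6 mm³.
d = (3.585×10^6)^(1/3) = 153.0 mm.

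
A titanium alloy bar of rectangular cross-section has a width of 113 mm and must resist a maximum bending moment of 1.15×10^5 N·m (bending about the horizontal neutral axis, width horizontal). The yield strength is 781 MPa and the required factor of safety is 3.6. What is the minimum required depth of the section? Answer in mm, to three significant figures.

h = 168 mm

σ_allow = 781/3.6 = 216.9 MPa.
For a rectangular section σ = 6M/(bh²), so h² = 6M/(b σ_allow) = 6×1.1500×10^8/(113×216.9) = 28150 mm².
h = 167.8 mm.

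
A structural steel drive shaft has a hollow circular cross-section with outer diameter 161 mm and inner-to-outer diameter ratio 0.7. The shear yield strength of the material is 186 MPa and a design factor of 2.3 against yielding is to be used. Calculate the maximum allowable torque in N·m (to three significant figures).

T_allow = 50400 N·m

τ_allow = 186/2.3 = 80.87 MPa.
For a hollow shaft T_allow = τ_allow·πd_o³(1−k⁴)/16 with 1−k⁴ = 0.7599, so πd_o³(1−k⁴)/16 = 622700 mm³.
T_allow = 80.87×622700 = 5.036×10^7 N·mm = 50360 N·m.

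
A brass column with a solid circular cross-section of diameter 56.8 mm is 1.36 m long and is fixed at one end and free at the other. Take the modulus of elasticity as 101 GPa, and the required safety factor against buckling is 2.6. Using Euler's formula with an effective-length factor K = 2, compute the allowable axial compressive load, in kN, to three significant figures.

P_allow = 26.5 kN

I = πd⁴/64 = π×56.8⁴/64 = 510900 mm⁴.
Effective length L_e = KL = 2×1.36 m = 2720 mm.
Euler critical load P_cr = π²EI/L_e² = π²×101000×510900/2720² = 68840 N.
P_allow = P_cr/n = 68840/2.6 = 26480 N.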